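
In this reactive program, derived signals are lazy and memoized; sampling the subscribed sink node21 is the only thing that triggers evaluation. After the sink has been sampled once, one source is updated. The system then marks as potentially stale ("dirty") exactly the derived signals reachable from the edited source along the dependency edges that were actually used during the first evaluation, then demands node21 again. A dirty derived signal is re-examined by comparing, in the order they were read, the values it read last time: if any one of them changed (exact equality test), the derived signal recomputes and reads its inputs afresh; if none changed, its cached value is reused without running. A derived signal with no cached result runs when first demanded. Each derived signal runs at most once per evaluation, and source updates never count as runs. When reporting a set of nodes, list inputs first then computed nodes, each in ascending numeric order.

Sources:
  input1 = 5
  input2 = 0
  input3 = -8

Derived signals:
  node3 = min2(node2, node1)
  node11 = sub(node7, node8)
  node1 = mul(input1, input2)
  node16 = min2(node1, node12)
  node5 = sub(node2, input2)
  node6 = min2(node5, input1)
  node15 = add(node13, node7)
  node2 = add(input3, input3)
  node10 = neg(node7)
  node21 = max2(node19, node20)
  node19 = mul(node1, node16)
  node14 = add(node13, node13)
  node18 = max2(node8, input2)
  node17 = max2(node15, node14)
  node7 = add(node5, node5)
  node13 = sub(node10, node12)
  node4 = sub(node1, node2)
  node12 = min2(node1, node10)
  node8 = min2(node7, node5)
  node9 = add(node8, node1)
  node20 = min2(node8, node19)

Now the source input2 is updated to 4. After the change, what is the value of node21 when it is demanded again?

Demanding node21 again yields 400.

First demand of the output computes:
  node1 = mul(5, 0) = 0
  node2 = add(-8, -8) = -16
  node5 = sub(-16, 0) = -16
  node7 = add(-16, -16) = -32
  node8 = min2(-32, -16) = -32
  node10 = neg(-32) = 32
  node12 = min2(0, 32) = 0
  node16 = min2(0, 0) = 0
  node19 = mul(0, 0) = 0
  node20 = min2(-32, 0) = -32
  node21 = max2(0, -32) = 0

After the edit, cleaning proceeds:
  node1: a read changed (input2 0->4) — executes, giving 20.
  node5: a read changed (input2 0->4) — executes, giving -20.
  node7: a read changed (node5 -16->-20; node5 -16->-20) — executes, giving -40.
  node8: a read changed (node7 -32->-40; node5 -16->-20) — executes, giving -40.
  node10: a read changed (node7 -32->-40) — executes, giving 40.
  node12: a read changed (node1 0->20; node10 32->40) — executes, giving 20.
  node16: a read changed (node1 0->20; node12 0->20) — executes, giving 20.
  node19: a read changed (node1 0->20; node16 0->20) — executes, giving 400.
  node20: a read changed (node8 -32->-40; node19 0->400) — executes, giving -40.
  node21: a read changed (node19 0->400; node20 -32->-40) — executes, giving 400.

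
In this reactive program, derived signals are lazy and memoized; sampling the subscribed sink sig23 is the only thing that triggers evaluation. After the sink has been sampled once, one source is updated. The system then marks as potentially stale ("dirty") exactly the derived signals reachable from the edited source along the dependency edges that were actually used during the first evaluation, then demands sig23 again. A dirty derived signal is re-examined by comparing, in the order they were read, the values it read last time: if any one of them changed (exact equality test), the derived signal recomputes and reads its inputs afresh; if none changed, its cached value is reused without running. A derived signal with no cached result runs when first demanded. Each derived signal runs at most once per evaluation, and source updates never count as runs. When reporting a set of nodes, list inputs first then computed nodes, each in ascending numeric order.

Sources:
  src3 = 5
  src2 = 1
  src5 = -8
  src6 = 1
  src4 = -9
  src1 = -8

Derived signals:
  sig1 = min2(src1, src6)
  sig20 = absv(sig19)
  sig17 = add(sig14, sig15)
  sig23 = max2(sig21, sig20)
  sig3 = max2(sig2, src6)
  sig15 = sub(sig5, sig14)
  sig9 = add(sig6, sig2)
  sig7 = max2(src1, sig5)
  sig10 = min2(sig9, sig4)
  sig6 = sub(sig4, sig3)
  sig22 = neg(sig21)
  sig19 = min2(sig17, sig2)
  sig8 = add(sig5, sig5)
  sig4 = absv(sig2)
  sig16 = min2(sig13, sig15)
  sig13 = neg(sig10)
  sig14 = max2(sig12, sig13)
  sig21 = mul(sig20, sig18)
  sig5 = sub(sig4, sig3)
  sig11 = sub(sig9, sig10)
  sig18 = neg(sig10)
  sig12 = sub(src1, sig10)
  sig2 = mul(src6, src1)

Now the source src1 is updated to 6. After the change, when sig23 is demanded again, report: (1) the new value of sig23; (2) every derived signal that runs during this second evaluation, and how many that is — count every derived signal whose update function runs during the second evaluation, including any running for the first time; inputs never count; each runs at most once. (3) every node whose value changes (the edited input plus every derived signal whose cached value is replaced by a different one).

First demand of the output computes:
  sig2 = mul(1, -8) = -8
  sig3 = max2(-8, 1) = 1
  sig4 = absv(-8) = 8
  sig5 = sub(8, 1) = 7
  sig6 = sub(8, 1) = 7
  sig9 = add(7, -8) = -1
  sig10 = min2(-1, 8) = -1
  sig12 = sub(-8, -1) = -7
  sig13 = neg(-1) = 1
  sig14 = max2(-7, 1) = 1
  sig15 = sub(7, 1) = 6
  sig17 = add(1, 6) = 7
  sig18 = neg(-1) = 1
  sig19 = min2(7, -8) = -8
  sig20 = absv(-8) = 8
  sig21 = mul(8, 1) = 8
  sig23 = max2(8, 8) = 8

After the edit, cleaning proceeds:
  sig2: a read changed (src1 -8->6) — executes, giving 6.
  sig3: a read changed (sig2 -8->6) — executes, giving 6.
  sig4: a read changed (sig2 -8->6) — executes, giving 6.
  sig5: a read changed (sig4 8->6; sig3 1->6) — executes, giving 0.
  sig6: a read changed (sig4 8->6; sig3 1->6) — executes, giving 0.
  sig9: a read changed (sig6 7->0; sig2 -8->6) — executes, giving 6.
  sig10: a read changed (sig9 -1->6; sig4 8->6) — executes, giving 6.
  sig12: a read changed (src1 -8->6; sig10 -1->6) — executes, giving 0.
  sig13: a read changed (sig10 -1->6) — executes, giving -6.
  sig14: a read changed (sig12 -7->0; sig13 1->-6) — executes, giving 0.
  sig15: a read changed (sig5 7->0; sig14 1->0) — executes, giving 0.
  sig17: a read changed (sig14 1->0; sig15 6->0) — executes, giving 0.
  sig18: a read changed (sig10 -1->6) — executes, giving -6.
  sig19: a read changed (sig17 7->0; sig2 -8->6) — executes, giving 0.
  sig20: a read changed (sig19 -8->0) — executes, giving 0.
  sig21: a read changed (sig20 8->0; sig18 1->-6) — executes, giving 0.
  sig23: a read changed (sig21 8->0; sig20 8->0) — executes, giving 0.

Demanding sig23 again yields 0.
17 derived signals run: sig2, sig3, sig4, sig5, sig6, sig9, sig10, sig12, sig13, sig14, sig15, sig17, sig18, sig19, sig20, sig21, sig23.
The nodes whose values change: src1, sig2, sig3, sig4, sig5, sig6, sig9, sig10, sig12, sig13, sig14, sig15, sig17, sig18, sig19, sig20, sig21, sig23.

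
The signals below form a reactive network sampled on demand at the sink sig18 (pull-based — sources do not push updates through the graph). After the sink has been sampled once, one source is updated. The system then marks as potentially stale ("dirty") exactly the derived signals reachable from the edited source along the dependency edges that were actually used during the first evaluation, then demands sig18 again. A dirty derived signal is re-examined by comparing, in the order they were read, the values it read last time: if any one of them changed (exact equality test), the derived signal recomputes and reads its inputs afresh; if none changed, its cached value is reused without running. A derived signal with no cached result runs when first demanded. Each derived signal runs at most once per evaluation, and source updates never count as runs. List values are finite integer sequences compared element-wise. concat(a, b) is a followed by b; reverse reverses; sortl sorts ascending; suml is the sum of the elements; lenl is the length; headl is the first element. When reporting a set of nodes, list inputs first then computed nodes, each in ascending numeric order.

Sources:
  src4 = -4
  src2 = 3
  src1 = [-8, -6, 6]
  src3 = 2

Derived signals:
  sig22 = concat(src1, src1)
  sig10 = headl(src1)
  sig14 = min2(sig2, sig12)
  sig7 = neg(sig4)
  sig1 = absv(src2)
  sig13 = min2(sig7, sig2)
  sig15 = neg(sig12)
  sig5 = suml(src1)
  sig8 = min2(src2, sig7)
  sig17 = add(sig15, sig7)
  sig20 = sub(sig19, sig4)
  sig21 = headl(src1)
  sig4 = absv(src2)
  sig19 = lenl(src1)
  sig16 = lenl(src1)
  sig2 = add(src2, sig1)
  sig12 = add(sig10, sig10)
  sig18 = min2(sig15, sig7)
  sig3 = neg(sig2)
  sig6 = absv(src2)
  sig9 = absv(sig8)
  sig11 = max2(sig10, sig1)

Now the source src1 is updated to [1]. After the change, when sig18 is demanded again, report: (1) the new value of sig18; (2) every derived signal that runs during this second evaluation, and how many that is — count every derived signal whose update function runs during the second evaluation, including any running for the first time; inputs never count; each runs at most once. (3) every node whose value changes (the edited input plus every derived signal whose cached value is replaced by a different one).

Initial pass — values computed on the first demand:
  sig4 = absv(3) = 3
  sig7 = neg(3) = -3
  sig10 = headl([-8, -6, 6]) = -8
  sig12 = add(-8, -8) = -16
  sig15 = neg(-16) = 16
  sig18 = min2(16, -3) = -3

Second demand — change propagation:
  sig10: re-runs because src1 [-8, -6, 6]->[1]; new result 1.
  sig12: re-runs because sig10 -8->1; sig10 -8->1; new result 2.
  sig15: re-runs because sig12 -16->2; new result -2.
  sig18: re-runs because sig15 16->-2; new result -3 (unchanged).

sig18 now evaluates to -3.
Run set: sig10, sig12, sig15, sig18 (4 run).
Changed values: src1, sig10, sig12, sig15.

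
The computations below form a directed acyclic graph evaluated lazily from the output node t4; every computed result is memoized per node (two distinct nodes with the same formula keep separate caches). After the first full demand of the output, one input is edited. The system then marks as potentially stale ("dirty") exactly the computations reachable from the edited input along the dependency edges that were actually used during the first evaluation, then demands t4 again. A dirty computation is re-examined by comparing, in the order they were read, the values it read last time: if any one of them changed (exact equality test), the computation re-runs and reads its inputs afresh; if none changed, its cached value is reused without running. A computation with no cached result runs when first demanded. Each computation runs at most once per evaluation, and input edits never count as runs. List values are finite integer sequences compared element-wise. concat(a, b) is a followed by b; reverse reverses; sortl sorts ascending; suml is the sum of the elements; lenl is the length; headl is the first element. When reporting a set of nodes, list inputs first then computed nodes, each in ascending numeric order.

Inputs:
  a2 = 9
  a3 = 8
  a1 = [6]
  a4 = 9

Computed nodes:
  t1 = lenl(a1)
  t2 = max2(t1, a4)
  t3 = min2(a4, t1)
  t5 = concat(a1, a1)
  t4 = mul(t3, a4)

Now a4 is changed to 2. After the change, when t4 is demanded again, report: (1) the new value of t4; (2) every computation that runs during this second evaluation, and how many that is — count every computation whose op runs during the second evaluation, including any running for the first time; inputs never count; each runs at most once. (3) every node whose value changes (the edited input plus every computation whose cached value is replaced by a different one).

Demanding t4 again yields 2.
2 computations run: t3, t4.
The nodes whose values change: a4, t4.

First demand of the output computes:
  t1 = lenl([6]) = 1
  t3 = min2(9, 1) = 1
  t4 = mul(1, 9) = 9

After the edit, cleaning proceeds:
  t3: a read changed (a4 9->2) — executes, giving 1 — identical to its old value.
  t4: a read changed (a4 9->2) — executes, giving 2.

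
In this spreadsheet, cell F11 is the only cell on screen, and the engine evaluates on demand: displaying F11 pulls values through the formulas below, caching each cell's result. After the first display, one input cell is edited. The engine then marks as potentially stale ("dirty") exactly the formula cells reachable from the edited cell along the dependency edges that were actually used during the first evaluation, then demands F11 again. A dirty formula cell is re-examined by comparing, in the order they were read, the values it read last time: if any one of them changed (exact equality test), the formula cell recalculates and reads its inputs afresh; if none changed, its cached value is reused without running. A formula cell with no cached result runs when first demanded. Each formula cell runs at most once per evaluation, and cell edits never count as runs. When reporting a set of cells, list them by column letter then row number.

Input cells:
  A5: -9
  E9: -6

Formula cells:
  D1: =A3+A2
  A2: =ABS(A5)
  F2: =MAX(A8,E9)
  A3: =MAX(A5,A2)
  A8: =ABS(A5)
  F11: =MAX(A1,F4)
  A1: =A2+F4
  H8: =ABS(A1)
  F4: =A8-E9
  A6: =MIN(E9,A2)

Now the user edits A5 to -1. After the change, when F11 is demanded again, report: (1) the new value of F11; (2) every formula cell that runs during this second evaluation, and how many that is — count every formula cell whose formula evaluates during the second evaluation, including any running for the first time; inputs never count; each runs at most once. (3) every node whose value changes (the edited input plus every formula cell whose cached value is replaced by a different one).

Initial pass — values computed on the first demand:
  A2 = ABS(-9) = 9
  A8 = ABS(-9) = 9
  F4 = 9 - -6 = 15
  A1 = 9 + 15 = 24
  F11 = MAX(24, 15) = 24

Second demand — change propagation:
  A2: re-runs because A5 -9->-1; new result 1.
  A8: re-runs because A5 -9->-1; new result 1.
  F4: re-runs because A8 9->1; new result 7.
  A1: re-runs because A2 9->1; F4 15->7; new result 8.
  F11: re-runs because A1 24->8; F4 15->7; new result 8.

F11 now evaluates to 8.
Run set: A1, A2, A8, F4, F11 (5 run).
Changed values: A1, A2, A5, A8, F4, F11.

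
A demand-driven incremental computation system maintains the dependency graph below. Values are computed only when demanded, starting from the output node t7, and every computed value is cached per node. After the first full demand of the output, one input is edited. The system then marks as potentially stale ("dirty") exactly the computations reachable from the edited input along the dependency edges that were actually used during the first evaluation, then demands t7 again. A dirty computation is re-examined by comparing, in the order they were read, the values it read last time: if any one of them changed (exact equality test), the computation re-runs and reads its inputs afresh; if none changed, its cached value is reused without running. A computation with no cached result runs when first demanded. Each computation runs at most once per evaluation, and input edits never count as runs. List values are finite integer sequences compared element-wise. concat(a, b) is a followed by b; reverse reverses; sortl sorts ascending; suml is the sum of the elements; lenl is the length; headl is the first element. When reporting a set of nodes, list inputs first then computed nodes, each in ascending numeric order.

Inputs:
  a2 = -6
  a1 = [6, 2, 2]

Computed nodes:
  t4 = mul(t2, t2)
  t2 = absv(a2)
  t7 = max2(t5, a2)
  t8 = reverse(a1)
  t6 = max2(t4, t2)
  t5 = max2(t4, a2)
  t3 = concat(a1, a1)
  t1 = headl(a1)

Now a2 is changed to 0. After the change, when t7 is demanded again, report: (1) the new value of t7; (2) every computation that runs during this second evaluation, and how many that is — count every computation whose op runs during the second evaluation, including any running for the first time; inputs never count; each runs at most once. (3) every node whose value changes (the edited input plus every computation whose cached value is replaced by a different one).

First evaluation (everything demanded from the output):
  t2 = absv(-6) = 6
  t4 = mul(6, 6) = 36
  t5 = max2(36, -6) = 36
  t7 = max2(36, -6) = 36

Propagation after the edit:
  t2: runs — a2 -6->0; result 0.
  t4: runs — t2 6->0; t2 6->0; result 0.
  t5: runs — t4 36->0; a2 -6->0; result 0.
  t7: runs — t5 36->0; a2 -6->0; result 0.

New value of t7: 0.
Computations that run: t2, t4, t5, t7 — 4 in total.
Values that change: a2, t2, t4, t5, t7.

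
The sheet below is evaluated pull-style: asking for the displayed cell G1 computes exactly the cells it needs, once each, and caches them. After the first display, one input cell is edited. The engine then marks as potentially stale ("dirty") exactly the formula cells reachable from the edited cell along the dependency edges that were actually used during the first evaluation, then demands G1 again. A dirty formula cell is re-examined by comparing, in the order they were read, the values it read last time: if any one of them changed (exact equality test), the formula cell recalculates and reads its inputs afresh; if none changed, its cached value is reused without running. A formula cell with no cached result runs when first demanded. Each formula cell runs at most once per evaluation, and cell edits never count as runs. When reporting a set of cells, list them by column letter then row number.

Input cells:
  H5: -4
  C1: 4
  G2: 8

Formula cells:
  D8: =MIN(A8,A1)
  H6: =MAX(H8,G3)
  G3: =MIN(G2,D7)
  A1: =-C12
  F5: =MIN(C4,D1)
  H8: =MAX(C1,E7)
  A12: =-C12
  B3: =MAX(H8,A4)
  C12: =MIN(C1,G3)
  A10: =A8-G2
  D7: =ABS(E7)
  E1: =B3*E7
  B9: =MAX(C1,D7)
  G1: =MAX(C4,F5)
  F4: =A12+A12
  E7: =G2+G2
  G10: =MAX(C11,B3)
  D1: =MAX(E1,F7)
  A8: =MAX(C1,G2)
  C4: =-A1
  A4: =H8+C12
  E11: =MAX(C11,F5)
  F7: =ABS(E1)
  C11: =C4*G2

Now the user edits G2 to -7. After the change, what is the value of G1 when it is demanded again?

Demanding G1 again yields -7.

First demand of the output computes:
  E7 = 8 + 8 = 16
  D7 = ABS(16) = 16
  G3 = MIN(8, 16) = 8
  C12 = MIN(4, 8) = 4
  A1 = -(4) = -4
  C4 = -(-4) = 4
  H8 = MAX(4, 16) = 16
  A4 = 16 + 4 = 20
  B3 = MAX(16, 20) = 20
  E1 = 20 * 16 = 320
  F7 = ABS(320) = 320
  D1 = MAX(320, 320) = 320
  F5 = MIN(4, 320) = 4
  G1 = MAX(4, 4) = 4

After the edit, cleaning proceeds:
  E7: a read changed (G2 8->-7; G2 8->-7) — executes, giving -14.
  D7: a read changed (E7 16->-14) — executes, giving 14.
  G3: a read changed (G2 8->-7; D7 16->14) — executes, giving -7.
  C12: a read changed (G3 8->-7) — executes, giving -7.
  A1: a read changed (C12 4->-7) — executes, giving 7.
  C4: a read changed (A1 -4->7) — executes, giving -7.
  H8: a read changed (E7 16->-14) — executes, giving 4.
  A4: a read changed (H8 16->4; C12 4->-7) — executes, giving -3.
  B3: a read changed (H8 16->4; A4 20->-3) — executes, giving 4.
  E1: a read changed (B3 20->4; E7 16->-14) — executes, giving -56.
  F7: a read changed (E1 320->-56) — executes, giving 56.
  D1: a read changed (E1 320->-56; F7 320->56) — executes, giving 56.
  F5: a read changed (C4 4->-7; D1 320->56) — executes, giving -7.
  G1: a read changed (C4 4->-7; F5 4->-7) — executes, giving -7.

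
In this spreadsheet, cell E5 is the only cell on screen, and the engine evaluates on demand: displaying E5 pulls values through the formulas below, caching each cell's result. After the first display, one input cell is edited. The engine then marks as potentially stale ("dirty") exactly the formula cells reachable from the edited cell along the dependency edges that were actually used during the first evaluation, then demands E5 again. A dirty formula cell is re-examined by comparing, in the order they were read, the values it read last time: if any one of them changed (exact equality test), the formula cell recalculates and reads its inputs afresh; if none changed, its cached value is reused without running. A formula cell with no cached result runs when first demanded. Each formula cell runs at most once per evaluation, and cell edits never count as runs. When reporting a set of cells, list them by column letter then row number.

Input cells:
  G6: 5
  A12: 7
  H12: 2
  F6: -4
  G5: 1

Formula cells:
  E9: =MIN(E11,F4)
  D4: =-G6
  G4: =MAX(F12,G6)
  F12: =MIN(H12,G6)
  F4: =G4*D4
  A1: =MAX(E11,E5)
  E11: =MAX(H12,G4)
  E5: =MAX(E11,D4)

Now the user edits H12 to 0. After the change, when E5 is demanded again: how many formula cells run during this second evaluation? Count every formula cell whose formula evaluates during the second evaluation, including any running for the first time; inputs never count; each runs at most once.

Initial pass — values computed on the first demand:
  D4 = -(5) = -5
  F12 = MIN(2, 5) = 2
  G4 = MAX(2, 5) = 5
  E11 = MAX(2, 5) = 5
  E5 = MAX(5, -5) = 5

Second demand — change propagation:
  F12: re-runs because H12 2->0; new result 0.
  G4: re-runs because F12 2->0; new result 5 (unchanged).
  E11: re-runs because H12 2->0; new result 5 (unchanged).
  E5: re-examined; everything it read last time is the same (E11 unchanged, D4 unchanged) — cache 5 kept, no run.

The important point: at E5 every value read last time is unchanged, so the dirty flag clears without a run.

Run set: E11, F12, G4 (3 run).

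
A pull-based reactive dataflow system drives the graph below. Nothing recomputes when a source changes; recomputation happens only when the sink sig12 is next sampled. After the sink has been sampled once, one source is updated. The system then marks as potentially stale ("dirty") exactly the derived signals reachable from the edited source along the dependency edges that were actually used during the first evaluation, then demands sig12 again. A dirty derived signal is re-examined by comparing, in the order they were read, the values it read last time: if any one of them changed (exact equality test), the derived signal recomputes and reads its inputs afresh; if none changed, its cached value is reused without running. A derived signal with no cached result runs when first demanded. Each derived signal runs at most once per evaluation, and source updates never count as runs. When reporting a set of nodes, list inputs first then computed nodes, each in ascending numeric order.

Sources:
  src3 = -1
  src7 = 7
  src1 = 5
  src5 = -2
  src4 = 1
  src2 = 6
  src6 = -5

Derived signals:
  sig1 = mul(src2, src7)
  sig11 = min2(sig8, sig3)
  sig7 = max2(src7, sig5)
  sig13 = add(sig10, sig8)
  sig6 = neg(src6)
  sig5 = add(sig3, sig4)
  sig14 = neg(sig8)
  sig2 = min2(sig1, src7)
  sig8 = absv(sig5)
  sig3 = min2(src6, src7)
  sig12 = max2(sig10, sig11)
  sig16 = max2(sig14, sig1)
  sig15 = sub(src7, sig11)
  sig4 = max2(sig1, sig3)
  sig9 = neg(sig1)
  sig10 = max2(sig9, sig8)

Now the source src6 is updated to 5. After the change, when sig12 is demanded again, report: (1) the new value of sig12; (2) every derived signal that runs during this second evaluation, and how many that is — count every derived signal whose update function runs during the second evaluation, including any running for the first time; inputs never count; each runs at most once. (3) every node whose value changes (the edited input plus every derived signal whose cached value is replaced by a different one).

First evaluation (everything demanded from the output):
  sig1 = mul(6, 7) = 42
  sig3 = min2(-5, 7) = -5
  sig4 = max2(42, -5) = 42
  sig5 = add(-5, 42) = 37
  sig8 = absv(37) = 37
  sig9 = neg(42) = -42
  sig10 = max2(-42, 37) = 37
  sig11 = min2(37, -5) = -5
  sig12 = max2(37, -5) = 37

Propagation after the edit:
  sig3: runs — src6 -5->5; result 5.
  sig4: runs — sig3 -5->5; result 42 (same value as before).
  sig5: runs — sig3 -5->5; result 47.
  sig8: runs — sig5 37->47; result 47.
  sig10: runs — sig8 37->47; result 47.
  sig11: runs — sig8 37->47; sig3 -5->5; result 5.
  sig12: runs — sig10 37->47; sig11 -5->5; result 47.

New value of sig12: 47.
Derived signals that run: sig3, sig4, sig5, sig8, sig10, sig11, sig12 — 7 in total.
Values that change: src6, sig3, sig5, sig8, sig10, sig11, sig12.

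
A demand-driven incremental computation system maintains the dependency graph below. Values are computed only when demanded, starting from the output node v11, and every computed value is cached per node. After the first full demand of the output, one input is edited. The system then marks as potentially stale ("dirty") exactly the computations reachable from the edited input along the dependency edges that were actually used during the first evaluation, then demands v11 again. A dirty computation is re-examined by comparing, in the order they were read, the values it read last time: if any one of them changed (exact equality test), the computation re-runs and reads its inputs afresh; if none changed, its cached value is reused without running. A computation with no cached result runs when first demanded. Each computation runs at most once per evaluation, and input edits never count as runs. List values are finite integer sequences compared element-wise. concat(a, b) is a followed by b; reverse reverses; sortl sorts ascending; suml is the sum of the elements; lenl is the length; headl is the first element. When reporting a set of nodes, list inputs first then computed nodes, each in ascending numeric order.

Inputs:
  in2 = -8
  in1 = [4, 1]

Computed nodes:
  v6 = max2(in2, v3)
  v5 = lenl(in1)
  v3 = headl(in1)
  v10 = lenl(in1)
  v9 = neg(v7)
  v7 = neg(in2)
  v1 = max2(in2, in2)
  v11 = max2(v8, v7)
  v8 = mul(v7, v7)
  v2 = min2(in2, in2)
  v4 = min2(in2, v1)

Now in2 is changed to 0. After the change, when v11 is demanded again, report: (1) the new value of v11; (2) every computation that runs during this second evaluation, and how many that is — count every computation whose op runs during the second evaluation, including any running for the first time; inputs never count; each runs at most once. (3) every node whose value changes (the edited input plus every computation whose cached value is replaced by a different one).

First evaluation (everything demanded from the output):
  v7 = neg(-8) = 8
  v8 = mul(8, 8) = 64
  v11 = max2(64, 8) = 64

Propagation after the edit:
  v7: runs — in2 -8->0; result 0.
  v8: runs — v7 8->0; v7 8->0; result 0.
  v11: runs — v8 64->0; v7 8->0; result 0.

New value of v11: 0.
Computations that run: v7, v8, v11 — 3 in total.
Values that change: in2, v7, v8, v11.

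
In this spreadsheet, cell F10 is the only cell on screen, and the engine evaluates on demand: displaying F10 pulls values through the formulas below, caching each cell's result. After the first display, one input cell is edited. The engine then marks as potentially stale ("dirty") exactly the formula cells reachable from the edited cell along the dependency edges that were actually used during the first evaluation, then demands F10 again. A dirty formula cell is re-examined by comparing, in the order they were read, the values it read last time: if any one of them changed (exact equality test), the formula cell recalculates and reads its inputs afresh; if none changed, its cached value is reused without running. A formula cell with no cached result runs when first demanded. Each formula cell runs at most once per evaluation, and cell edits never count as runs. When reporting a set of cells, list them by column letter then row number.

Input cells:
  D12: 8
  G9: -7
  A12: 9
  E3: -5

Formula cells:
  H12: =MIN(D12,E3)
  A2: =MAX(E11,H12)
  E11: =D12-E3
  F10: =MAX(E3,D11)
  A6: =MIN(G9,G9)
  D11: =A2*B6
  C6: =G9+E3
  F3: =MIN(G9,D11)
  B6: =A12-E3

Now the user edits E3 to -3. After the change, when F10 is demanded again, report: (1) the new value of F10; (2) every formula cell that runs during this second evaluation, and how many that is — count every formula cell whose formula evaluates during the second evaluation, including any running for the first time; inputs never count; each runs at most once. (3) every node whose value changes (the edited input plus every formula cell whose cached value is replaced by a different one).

Initial pass — values computed on the first demand:
  B6 = 9 - -5 = 14
  E11 = 8 - -5 = 13
  H12 = MIN(8, -5) = -5
  A2 = MAX(13, -5) = 13
  D11 = 13 * 14 = 182
  F10 = MAX(-5, 182) = 182

Second demand — change propagation:
  B6: re-runs because E3 -5->-3; new result 12.
  E11: re-runs because E3 -5->-3; new result 11.
  H12: re-runs because E3 -5->-3; new result -3.
  A2: re-runs because E11 13->11; H12 -5->-3; new result 11.
  D11: re-runs because A2 13->11; B6 14->12; new result 132.
  F10: re-runs because E3 -5->-3; D11 182->132; new result 132.

F10 now evaluates to 132.
Run set: A2, B6, D11, E11, F10, H12 (6 run).
Changed values: A2, B6, D11, E3, E11, F10, H12.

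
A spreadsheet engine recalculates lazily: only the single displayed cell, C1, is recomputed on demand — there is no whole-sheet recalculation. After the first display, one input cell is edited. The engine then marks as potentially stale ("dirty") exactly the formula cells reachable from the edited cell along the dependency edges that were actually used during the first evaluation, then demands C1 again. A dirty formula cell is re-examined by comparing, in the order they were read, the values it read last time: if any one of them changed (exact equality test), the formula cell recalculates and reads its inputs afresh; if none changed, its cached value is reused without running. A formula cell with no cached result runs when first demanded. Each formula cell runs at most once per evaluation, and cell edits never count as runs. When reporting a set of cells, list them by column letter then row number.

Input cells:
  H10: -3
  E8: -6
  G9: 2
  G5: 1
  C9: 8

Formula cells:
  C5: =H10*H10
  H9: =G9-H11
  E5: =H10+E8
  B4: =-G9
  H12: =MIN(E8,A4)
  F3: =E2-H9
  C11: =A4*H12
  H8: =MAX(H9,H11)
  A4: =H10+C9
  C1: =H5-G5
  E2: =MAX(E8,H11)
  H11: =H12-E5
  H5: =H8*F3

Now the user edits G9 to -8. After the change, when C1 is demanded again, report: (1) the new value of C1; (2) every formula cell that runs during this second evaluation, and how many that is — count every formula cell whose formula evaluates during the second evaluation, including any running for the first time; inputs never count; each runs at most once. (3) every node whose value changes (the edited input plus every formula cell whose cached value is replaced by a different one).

First evaluation (everything demanded from the output):
  A4 = -3 + 8 = 5
  E5 = -3 + -6 = -9
  H12 = MIN(-6, 5) = -6
  H11 = -6 - -9 = 3
  E2 = MAX(-6, 3) = 3
  H9 = 2 - 3 = -1
  F3 = 3 - -1 = 4
  H8 = MAX(-1, 3) = 3
  H5 = 3 * 4 = 12
  C1 = 12 - 1 = 11

Propagation after the edit:
  H9: runs — G9 2->-8; result -11.
  F3: runs — H9 -1->-11; result 14.
  H8: runs — H9 -1->-11; result 3 (same value as before).
  H5: runs — F3 4->14; result 42.
  C1: runs — H5 12->42; result 41.

New value of C1: 41.
Formula cells that run: C1, F3, H5, H8, H9 — 5 in total.
Values that change: C1, F3, G9, H5, H9.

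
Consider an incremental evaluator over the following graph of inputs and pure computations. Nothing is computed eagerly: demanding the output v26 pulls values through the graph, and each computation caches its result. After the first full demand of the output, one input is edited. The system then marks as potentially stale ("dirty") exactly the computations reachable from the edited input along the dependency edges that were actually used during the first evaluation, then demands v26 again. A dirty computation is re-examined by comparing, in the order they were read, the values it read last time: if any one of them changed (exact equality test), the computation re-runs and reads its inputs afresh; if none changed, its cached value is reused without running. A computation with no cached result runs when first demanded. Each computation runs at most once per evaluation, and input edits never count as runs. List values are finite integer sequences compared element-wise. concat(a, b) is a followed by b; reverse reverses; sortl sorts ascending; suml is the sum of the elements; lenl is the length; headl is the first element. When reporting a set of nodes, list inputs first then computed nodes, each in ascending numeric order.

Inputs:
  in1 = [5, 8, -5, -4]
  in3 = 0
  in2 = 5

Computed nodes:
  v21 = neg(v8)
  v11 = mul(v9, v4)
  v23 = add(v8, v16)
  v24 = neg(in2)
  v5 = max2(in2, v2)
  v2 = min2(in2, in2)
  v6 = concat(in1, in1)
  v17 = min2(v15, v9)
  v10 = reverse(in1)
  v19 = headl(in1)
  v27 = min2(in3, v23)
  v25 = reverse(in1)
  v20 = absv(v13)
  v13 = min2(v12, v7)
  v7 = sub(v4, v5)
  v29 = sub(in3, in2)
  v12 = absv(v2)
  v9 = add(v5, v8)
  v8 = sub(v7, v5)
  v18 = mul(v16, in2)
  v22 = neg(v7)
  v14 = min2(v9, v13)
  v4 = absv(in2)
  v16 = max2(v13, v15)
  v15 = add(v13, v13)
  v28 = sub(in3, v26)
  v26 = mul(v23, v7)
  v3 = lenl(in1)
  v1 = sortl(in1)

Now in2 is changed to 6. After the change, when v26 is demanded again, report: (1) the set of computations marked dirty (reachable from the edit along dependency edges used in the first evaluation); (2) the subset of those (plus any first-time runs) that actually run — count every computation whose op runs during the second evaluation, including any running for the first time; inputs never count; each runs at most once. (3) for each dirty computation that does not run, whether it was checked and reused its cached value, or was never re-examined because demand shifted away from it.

Dirty set: v2, v4, v5, v7, v8, v12, v13, v15, v16, v23, v26.
Run set: v2, v4, v5, v7, v8, v12, v13, v23, v26 (9 run).
Re-examined without running (cache reused): v15, v16.
The important point: at v15 every value read last time is unchanged, so the dirty flag clears without a run.

Initial pass — values computed on the first demand:
  v2 = min2(5, 5) = 5
  v4 = absv(5) = 5
  v5 = max2(5, 5) = 5
  v7 = sub(5, 5) = 0
  v8 = sub(0, 5) = -5
  v12 = absv(5) = 5
  v13 = min2(5, 0) = 0
  v15 = add(0, 0) = 0
  v16 = max2(0, 0) = 0
  v23 = add(-5, 0) = -5
  v26 = mul(-5, 0) = 0

Second demand — change propagation:
  v2: re-runs because in2 5->6; in2 5->6; new result 6.
  v4: re-runs because in2 5->6; new result 6.
  v5: re-runs because in2 5->6; v2 5->6; new result 6.
  v7: re-runs because v4 5->6; v5 5->6; new result 0 (unchanged).
  v8: re-runs because v5 5->6; new result -6.
  v12: re-runs because v2 5->6; new result 6.
  v13: re-runs because v12 5->6; new result 0 (unchanged).
  v15: re-examined; everything it read last time is the same (v13 unchanged, v13 unchanged) — cache 0 kept, no run.
  v16: re-examined; everything it read last time is the same (v13 unchanged, v15 unchanged) — cache 0 kept, no run.
  v23: re-runs because v8 -5->-6; new result -6.
  v26: re-runs because v23 -5->-6; new result 0 (unchanged).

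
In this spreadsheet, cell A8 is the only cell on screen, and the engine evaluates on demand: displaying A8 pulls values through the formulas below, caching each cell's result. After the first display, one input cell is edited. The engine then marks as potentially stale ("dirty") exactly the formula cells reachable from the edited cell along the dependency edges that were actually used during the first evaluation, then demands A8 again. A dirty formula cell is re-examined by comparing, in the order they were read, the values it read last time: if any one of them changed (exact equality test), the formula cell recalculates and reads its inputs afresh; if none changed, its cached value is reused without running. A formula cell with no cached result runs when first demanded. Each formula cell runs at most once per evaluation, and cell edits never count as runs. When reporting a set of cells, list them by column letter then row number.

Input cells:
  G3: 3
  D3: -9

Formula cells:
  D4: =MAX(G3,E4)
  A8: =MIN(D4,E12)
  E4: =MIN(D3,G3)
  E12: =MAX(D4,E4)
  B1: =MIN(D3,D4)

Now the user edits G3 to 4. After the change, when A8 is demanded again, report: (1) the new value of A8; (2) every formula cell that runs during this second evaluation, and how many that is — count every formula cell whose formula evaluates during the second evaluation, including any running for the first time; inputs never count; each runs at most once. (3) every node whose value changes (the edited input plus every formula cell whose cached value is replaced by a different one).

A8 now evaluates to 4.
Run set: A8, D4, E4, E12 (4 run).
Changed values: A8, D4, E12, G3.

Initial pass — values computed on the first demand:
  E4 = MIN(-9, 3) = -9
  D4 = MAX(3, -9) = 3
  E12 = MAX(3, -9) = 3
  A8 = MIN(3, 3) = 3

Second demand — change propagation:
  E4: re-runs because G3 3->4; new result -9 (unchanged).
  D4: re-runs because G3 3->4; new result 4.
  E12: re-runs because D4 3->4; new result 4.
  A8: re-runs because D4 3->4; E12 3->4; new result 4.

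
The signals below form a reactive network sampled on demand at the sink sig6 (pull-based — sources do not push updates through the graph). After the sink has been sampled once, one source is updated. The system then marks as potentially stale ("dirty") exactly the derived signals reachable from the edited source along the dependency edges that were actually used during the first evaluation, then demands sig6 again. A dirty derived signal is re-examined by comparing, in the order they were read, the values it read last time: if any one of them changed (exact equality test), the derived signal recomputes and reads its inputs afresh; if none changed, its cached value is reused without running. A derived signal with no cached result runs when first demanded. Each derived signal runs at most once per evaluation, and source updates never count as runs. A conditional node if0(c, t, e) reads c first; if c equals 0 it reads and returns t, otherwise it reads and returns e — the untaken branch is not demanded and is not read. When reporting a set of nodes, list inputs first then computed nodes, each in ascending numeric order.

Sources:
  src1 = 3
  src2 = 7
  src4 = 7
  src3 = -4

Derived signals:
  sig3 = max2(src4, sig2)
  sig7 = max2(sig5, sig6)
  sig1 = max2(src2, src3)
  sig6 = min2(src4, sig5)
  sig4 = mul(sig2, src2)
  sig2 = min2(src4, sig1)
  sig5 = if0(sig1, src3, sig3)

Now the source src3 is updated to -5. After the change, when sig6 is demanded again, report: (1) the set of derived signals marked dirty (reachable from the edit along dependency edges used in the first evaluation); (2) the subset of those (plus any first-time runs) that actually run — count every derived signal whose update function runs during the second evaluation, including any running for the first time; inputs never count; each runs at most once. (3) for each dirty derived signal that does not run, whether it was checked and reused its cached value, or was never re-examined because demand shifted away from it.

Dirty set: sig1, sig2, sig3, sig5, sig6.
Run set: sig1 (1 run).
Re-examined without running (cache reused): sig2, sig3, sig5, sig6.
The important point: sig1 recomputes to an identical value, and the output ends up unchanged.

Initial pass — values computed on the first demand:
  sig1 = max2(7, -4) = 7
  sig2 = min2(7, 7) = 7
  sig3 = max2(7, 7) = 7
  sig5 = if0(sig1=7 -> else branch sig3) = 7
  sig6 = min2(7, 7) = 7

Second demand — change propagation:
  sig1: re-runs because src3 -4->-5; new result 7 (unchanged).
  sig2: re-examined; everything it read last time is the same (src4 unchanged, sig1 unchanged) — cache 7 kept, no run.
  sig3: re-examined; everything it read last time is the same (src4 unchanged, sig2 unchanged) — cache 7 kept, no run.
  sig5: re-examined; everything it read last time is the same (sig1 unchanged, sig3 unchanged) — cache 7 kept, no run.
  sig6: re-examined; everything it read last time is the same (src4 unchanged, sig5 unchanged) — cache 7 kept, no run.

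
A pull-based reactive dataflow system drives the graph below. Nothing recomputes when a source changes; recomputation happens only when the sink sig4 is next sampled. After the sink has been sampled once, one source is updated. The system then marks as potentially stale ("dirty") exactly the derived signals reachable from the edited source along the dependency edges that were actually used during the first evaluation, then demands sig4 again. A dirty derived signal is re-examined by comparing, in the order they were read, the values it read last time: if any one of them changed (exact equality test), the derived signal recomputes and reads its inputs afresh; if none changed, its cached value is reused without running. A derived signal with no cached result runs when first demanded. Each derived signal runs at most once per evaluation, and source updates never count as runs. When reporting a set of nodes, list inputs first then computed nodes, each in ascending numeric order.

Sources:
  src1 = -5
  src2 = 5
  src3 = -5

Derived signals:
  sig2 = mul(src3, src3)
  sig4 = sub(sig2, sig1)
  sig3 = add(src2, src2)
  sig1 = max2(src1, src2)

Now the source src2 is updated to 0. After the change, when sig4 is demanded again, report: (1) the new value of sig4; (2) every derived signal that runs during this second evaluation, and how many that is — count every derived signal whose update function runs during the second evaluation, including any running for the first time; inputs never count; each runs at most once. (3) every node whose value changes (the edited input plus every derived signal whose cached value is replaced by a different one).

New value of sig4: 25.
Derived signals that run: sig1, sig4 — 2 in total.
Values that change: src2, sig1, sig4.

First evaluation (everything demanded from the output):
  sig1 = max2(-5, 5) = 5
  sig2 = mul(-5, -5) = 25
  sig4 = sub(25, 5) = 20

Propagation after the edit:
  sig1: runs — src2 5->0; result 0.
  sig4: runs — sig1 5->0; result 25.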